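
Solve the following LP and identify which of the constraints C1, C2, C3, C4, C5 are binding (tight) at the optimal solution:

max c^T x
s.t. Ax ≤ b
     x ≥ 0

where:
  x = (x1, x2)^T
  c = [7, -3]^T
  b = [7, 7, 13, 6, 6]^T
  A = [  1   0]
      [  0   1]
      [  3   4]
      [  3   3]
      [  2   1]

At x1 = 2, x2 = 0, compute slack b - a·x for each constraint:
  C1: 7 − 2 = 5  (slack)
  C2: 7 − 0 = 7  (slack)
  C3: 13 − 6 = 7  (slack)
  C4: 6 − 6 = 0  (binding)
  C5: 6 − 4 = 2  (slack)

Optimal: x1 = 2, x2 = 0
Binding: C4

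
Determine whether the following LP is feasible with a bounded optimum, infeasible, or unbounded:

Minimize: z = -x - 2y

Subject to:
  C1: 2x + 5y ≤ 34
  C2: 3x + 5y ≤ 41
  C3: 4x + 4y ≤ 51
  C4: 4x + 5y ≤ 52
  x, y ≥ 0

Feasible with a bounded optimal solution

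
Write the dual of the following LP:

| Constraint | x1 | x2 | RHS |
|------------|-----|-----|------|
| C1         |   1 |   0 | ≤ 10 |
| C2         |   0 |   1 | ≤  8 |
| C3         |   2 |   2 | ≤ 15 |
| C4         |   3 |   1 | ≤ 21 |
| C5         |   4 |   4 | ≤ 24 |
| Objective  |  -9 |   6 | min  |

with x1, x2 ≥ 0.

Primal min cᵀx s.t. Ax ≤ b, x ≥ 0  →  Dual max −bᵀy s.t. Aᵀy ≥ −c, y ≥ 0.

Maximize: z = -10y1 - 8y2 - 15y3 - 21y4 - 24y5

Subject to:
  y1 + 2y3 + 3y4 + 4y5 ≥ 9
  y2 + 2y3 + y4 + 4y5 ≥ -6
  y1, y2, y3, y4, y5 ≥ 0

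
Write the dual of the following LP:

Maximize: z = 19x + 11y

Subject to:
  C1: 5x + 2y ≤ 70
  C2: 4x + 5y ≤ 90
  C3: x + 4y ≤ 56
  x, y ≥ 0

Primal max cᵀx s.t. Ax ≤ b, x ≥ 0  →  Dual min bᵀy s.t. Aᵀy ≥ c, y ≥ 0.

Minimize: z = 70y1 + 90y2 + 56y3

Subject to:
  5y1 + 4y2 + y3 ≥ 19
  2y1 + 5y2 + 4y3 ≥ 11
  y1, y2, y3 ≥ 0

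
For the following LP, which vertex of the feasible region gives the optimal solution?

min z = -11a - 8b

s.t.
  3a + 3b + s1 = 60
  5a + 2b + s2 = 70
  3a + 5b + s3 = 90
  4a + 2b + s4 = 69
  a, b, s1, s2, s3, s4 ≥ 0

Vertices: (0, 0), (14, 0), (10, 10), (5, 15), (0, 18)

Evaluate the objective at each vertex of the feasible region:
  z(0, 0) = 0
  z(14, 0) = -154
  z(10, 10) = -190  ←
  z(5, 15) = -175
  z(0, 18) = -144
The minimum is at a = 10, b = 10.

(10, 10)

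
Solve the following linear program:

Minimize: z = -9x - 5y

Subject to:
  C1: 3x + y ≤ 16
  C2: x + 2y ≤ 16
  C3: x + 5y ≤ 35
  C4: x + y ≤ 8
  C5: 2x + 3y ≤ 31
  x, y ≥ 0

Evaluate the objective at each vertex of the feasible region:
  z(0, 0) = 0
  z(5.333, 0) = -48
  z(4, 4) = -56  ←
  z(1.25, 6.75) = -45
  z(0, 7) = -35
The minimum is at x = 4, y = 4.

x = 4, y = 4, z = -56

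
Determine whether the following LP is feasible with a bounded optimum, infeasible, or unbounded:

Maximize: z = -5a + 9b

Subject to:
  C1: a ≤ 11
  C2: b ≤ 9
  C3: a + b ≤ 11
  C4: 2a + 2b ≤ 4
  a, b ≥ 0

Feasible with a bounded optimal solution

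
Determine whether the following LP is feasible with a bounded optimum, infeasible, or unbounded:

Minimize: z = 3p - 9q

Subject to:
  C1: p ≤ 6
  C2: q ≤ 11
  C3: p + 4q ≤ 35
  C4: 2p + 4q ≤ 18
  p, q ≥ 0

Feasible with a bounded optimal solution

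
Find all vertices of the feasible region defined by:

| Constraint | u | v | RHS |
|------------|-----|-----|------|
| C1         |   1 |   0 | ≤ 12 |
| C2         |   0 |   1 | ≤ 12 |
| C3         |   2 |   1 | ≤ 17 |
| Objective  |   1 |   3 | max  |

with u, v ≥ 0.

(0, 0), (8.5, 0), (2.5, 12), (0, 12)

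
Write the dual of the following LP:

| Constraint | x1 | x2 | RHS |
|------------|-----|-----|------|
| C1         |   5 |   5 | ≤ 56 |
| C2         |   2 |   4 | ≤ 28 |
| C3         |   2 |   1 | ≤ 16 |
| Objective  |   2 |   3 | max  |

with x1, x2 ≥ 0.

Primal max cᵀx s.t. Ax ≤ b, x ≥ 0  →  Dual min bᵀy s.t. Aᵀy ≥ c, y ≥ 0.

Minimize: z = 56y1 + 28y2 + 16y3

Subject to:
  5y1 + 2y2 + 2y3 ≥ 2
  5y1 + 4y2 + y3 ≥ 3
  y1, y2, y3 ≥ 0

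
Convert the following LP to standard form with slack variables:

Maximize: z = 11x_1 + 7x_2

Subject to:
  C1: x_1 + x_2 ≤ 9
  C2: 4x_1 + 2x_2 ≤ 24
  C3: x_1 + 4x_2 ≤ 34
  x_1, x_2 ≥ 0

max z = 11x_1 + 7x_2

s.t.
  x_1 + x_2 + s1 = 9
  4x_1 + 2x_2 + s2 = 24
  x_1 + 4x_2 + s3 = 34
  x_1, x_2, s1, s2, s3 ≥ 0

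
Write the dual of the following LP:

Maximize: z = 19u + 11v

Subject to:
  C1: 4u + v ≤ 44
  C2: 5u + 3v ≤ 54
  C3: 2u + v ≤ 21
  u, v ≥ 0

Primal max cᵀx s.t. Ax ≤ b, x ≥ 0  →  Dual min bᵀy s.t. Aᵀy ≥ c, y ≥ 0.

Minimize: z = 44y1 + 54y2 + 21y3

Subject to:
  4y1 + 5y2 + 2y3 ≥ 19
  y1 + 3y2 + y3 ≥ 11
  y1, y2, y3 ≥ 0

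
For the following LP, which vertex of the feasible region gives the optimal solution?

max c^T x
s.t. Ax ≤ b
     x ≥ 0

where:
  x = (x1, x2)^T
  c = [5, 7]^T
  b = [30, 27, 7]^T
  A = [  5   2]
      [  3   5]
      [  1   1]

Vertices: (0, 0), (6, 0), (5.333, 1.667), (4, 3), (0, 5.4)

Evaluate the objective at each vertex of the feasible region:
  z(0, 0) = 0
  z(6, 0) = 30
  z(5.333, 1.667) = 38.33
  z(4, 3) = 41  ←
  z(0, 5.4) = 37.8
The maximum is at x1 = 4, x2 = 3.

(4, 3)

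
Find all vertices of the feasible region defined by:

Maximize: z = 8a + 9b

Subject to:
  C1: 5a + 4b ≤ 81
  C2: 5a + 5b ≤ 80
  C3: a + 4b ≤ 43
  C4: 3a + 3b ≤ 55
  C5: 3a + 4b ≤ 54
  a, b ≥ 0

(0, 0), (16, 0), (10, 6), (5.5, 9.375), (0, 10.75)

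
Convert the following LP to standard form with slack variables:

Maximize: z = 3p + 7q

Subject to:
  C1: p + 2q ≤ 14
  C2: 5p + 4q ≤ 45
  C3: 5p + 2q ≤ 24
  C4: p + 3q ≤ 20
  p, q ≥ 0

max z = 3p + 7q

s.t.
  p + 2q + s1 = 14
  5p + 4q + s2 = 45
  5p + 2q + s3 = 24
  p + 3q + s4 = 20
  p, q, s1, s2, s3, s4 ≥ 0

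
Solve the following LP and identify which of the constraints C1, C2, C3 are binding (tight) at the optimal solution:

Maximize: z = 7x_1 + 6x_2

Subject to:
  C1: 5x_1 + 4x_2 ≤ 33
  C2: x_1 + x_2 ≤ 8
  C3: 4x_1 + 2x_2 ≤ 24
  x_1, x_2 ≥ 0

At x_1 = 1, x_2 = 7, compute slack b - a·x for each constraint:
  C1: 33 − 33 = 0  (binding)
  C2: 8 − 8 = 0  (binding)
  C3: 24 − 18 = 6  (slack)

Optimal: x_1 = 1, x_2 = 7
Binding: C1, C2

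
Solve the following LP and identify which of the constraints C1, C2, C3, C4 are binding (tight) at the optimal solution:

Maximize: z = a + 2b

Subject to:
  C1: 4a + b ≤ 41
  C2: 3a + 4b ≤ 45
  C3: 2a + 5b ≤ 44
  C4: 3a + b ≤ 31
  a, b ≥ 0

At a = 7, b = 6, compute slack b - a·x for each constraint:
  C1: 41 − 34 = 7  (slack)
  C2: 45 − 45 = 0  (binding)
  C3: 44 − 44 = 0  (binding)
  C4: 31 − 27 = 4  (slack)

Optimal: a = 7, b = 6
Binding: C2, C3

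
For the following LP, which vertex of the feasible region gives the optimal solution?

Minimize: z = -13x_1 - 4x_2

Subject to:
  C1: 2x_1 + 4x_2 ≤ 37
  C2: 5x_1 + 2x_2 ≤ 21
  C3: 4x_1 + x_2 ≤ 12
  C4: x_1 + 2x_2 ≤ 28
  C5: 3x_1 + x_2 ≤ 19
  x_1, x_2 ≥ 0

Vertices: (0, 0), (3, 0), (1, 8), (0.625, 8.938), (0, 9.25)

Evaluate the objective at each vertex of the feasible region:
  z(0, 0) = 0
  z(3, 0) = -39
  z(1, 8) = -45  ←
  z(0.625, 8.938) = -43.88
  z(0, 9.25) = -37
The minimum is at x_1 = 1, x_2 = 8.

(1, 8)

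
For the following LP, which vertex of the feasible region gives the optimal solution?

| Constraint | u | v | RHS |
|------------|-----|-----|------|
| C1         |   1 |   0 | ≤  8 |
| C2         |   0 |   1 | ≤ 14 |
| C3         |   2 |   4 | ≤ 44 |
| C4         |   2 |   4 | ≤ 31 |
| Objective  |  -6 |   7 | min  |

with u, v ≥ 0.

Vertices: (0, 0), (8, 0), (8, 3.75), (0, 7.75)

Evaluate the objective at each vertex of the feasible region:
  z(0, 0) = 0
  z(8, 0) = -48  ←
  z(8, 3.75) = -21.75
  z(0, 7.75) = 54.25
The minimum is at u = 8, v = 0.

(8, 0)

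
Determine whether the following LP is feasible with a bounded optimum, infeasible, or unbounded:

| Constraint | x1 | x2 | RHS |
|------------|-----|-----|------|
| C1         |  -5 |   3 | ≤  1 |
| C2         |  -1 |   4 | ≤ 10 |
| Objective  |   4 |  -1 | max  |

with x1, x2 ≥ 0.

Unbounded (objective can increase without bound)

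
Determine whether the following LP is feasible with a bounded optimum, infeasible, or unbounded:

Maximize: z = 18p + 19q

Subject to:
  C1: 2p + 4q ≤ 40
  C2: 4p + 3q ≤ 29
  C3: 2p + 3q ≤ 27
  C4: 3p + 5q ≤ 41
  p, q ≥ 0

Feasible with a bounded optimal solution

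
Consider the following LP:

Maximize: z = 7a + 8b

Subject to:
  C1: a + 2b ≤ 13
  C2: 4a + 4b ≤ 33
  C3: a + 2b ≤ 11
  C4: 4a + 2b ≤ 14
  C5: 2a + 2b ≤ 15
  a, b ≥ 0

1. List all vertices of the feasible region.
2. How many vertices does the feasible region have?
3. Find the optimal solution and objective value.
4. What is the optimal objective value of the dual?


1. (0, 0), (3.5, 0), (1, 5), (0, 5.5)
2. 4
3. a = 1, b = 5, z = 47
4. 47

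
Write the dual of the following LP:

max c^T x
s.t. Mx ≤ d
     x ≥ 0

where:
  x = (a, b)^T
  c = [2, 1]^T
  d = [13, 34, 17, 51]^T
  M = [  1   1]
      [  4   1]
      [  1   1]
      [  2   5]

Primal max cᵀx s.t. Ax ≤ b, x ≥ 0  →  Dual min bᵀy s.t. Aᵀy ≥ c, y ≥ 0.

Minimize: z = 13y1 + 34y2 + 17y3 + 51y4

Subject to:
  y1 + 4y2 + y3 + 2y4 ≥ 2
  y1 + y2 + y3 + 5y4 ≥ 1
  y1, y2, y3, y4 ≥ 0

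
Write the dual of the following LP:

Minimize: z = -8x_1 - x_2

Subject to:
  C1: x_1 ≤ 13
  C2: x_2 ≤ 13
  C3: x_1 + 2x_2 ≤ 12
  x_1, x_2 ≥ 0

Primal min cᵀx s.t. Ax ≤ b, x ≥ 0  →  Dual max −bᵀy s.t. Aᵀy ≥ −c, y ≥ 0.

Maximize: z = -13y1 - 13y2 - 12y3

Subject to:
  y1 + y3 ≥ 8
  y2 + 2y3 ≥ 1
  y1, y2, y3 ≥ 0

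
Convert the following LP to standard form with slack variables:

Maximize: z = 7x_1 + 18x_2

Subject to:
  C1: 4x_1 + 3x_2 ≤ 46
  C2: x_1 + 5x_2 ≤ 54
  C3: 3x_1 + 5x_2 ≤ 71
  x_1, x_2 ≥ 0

max z = 7x_1 + 18x_2

s.t.
  4x_1 + 3x_2 + s1 = 46
  x_1 + 5x_2 + s2 = 54
  3x_1 + 5x_2 + s3 = 71
  x_1, x_2, s1, s2, s3 ≥ 0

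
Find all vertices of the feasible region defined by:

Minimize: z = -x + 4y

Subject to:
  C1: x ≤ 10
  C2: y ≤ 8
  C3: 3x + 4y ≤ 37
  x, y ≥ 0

(0, 0), (10, 0), (10, 1.75), (1.667, 8), (0, 8)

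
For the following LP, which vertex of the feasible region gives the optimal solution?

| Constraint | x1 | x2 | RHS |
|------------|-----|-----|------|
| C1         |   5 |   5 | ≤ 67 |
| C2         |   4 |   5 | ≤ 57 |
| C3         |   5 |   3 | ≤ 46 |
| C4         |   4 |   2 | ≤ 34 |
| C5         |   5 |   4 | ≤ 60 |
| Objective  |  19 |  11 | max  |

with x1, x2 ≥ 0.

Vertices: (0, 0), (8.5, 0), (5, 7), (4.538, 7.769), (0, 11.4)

Evaluate the objective at each vertex of the feasible region:
  z(0, 0) = 0
  z(8.5, 0) = 161.5
  z(5, 7) = 172  ←
  z(4.538, 7.769) = 171.7
  z(0, 11.4) = 125.4
The maximum is at x1 = 5, x2 = 7.

(5, 7)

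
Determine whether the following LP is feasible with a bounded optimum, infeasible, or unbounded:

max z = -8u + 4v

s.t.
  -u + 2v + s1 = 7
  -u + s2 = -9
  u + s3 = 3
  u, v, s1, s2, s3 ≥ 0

Infeasible (no feasible solution exists)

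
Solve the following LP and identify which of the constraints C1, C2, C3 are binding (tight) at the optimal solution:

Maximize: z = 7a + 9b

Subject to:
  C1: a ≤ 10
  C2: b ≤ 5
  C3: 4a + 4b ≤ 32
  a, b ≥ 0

At a = 3, b = 5, compute slack b - a·x for each constraint:
  C1: 10 − 3 = 7  (slack)
  C2: 5 − 5 = 0  (binding)
  C3: 32 − 32 = 0  (binding)

Optimal: a = 3, b = 5
Binding: C2, C3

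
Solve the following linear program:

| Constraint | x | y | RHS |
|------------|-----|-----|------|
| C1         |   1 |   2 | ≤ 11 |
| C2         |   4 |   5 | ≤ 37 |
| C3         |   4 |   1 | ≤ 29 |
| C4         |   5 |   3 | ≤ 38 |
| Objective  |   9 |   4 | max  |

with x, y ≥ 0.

Evaluate the objective at each vertex of the feasible region:
  z(0, 0) = 0
  z(7.25, 0) = 65.25
  z(7, 1) = 67  ←
  z(6.143, 2.429) = 65
  z(0, 5.5) = 22
The maximum is at x = 7, y = 1.

x = 7, y = 1, z = 67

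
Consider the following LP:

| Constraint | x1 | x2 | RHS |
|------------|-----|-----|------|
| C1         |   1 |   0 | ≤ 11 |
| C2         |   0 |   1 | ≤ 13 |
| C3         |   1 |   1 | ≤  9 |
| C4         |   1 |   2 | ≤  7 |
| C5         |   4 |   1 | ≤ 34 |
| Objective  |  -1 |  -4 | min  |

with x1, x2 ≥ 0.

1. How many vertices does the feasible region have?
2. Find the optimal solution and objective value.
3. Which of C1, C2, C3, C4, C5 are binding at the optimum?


1. 3
2. x1 = 0, x2 = 3.5, z = -14
3. C4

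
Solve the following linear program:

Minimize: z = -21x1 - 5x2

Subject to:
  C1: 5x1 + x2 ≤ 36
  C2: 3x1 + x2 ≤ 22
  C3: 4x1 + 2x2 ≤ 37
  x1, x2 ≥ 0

Evaluate the objective at each vertex of the feasible region:
  z(0, 0) = 0
  z(7.2, 0) = -151.2
  z(7, 1) = -152  ←
  z(3.5, 11.5) = -131
  z(0, 18.5) = -92.5
The minimum is at x1 = 7, x2 = 1.

x1 = 7, x2 = 1, z = -152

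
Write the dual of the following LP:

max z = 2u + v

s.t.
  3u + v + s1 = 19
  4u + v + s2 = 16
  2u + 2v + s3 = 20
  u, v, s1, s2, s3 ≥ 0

Primal max cᵀx s.t. Ax ≤ b, x ≥ 0  →  Dual min bᵀy s.t. Aᵀy ≥ c, y ≥ 0.

Minimize: z = 19y1 + 16y2 + 20y3

Subject to:
  3y1 + 4y2 + 2y3 ≥ 2
  y1 + y2 + 2y3 ≥ 1
  y1, y2, y3 ≥ 0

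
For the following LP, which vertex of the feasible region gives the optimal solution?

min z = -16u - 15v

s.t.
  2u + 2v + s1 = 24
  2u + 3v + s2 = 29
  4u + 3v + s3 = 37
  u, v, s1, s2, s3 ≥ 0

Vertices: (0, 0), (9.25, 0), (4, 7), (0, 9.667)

Evaluate the objective at each vertex of the feasible region:
  z(0, 0) = 0
  z(9.25, 0) = -148
  z(4, 7) = -169  ←
  z(0, 9.667) = -145
The minimum is at u = 4, v = 7.

(4, 7)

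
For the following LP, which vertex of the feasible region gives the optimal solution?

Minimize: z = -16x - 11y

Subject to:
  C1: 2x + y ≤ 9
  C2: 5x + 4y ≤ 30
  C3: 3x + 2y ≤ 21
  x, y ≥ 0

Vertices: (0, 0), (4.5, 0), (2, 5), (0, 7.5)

Evaluate the objective at each vertex of the feasible region:
  z(0, 0) = 0
  z(4.5, 0) = -72
  z(2, 5) = -87  ←
  z(0, 7.5) = -82.5
The minimum is at x = 2, y = 5.

(2, 5)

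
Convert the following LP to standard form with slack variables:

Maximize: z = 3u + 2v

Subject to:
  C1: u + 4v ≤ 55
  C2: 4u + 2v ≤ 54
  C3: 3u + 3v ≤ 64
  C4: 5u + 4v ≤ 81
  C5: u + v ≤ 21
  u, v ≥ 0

max z = 3u + 2v

s.t.
  u + 4v + s1 = 55
  4u + 2v + s2 = 54
  3u + 3v + s3 = 64
  5u + 4v + s4 = 81
  u + v + s5 = 21
  u, v, s1, s2, s3, s4, s5 ≥ 0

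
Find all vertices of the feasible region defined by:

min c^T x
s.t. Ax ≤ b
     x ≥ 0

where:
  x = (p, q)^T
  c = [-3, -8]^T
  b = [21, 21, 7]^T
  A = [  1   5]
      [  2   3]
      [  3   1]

(0, 0), (2.333, 0), (1, 4), (0, 4.2)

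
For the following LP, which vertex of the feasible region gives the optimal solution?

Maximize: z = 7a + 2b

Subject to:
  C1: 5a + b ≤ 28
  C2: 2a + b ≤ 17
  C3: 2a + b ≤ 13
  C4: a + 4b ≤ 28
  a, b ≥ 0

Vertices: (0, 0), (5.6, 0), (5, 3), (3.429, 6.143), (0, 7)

Evaluate the objective at each vertex of the feasible region:
  z(0, 0) = 0
  z(5.6, 0) = 39.2
  z(5, 3) = 41  ←
  z(3.429, 6.143) = 36.29
  z(0, 7) = 14
The maximum is at a = 5, b = 3.

(5, 3)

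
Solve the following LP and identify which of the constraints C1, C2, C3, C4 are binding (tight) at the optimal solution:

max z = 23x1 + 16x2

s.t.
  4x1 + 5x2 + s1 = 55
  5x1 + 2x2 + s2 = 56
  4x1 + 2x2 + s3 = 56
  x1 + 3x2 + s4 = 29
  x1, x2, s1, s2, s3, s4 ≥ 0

At x1 = 10, x2 = 3, compute slack b - a·x for each constraint:
  C1: 55 − 55 = 0  (binding)
  C2: 56 − 56 = 0  (binding)
  C3: 56 − 46 = 10  (slack)
  C4: 29 − 19 = 10  (slack)

Optimal: x1 = 10, x2 = 3
Binding: C1, C2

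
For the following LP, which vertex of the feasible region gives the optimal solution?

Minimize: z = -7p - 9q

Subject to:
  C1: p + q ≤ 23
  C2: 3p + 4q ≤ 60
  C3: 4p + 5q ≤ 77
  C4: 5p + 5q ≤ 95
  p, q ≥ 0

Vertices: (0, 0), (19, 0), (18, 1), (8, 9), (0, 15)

Evaluate the objective at each vertex of the feasible region:
  z(0, 0) = 0
  z(19, 0) = -133
  z(18, 1) = -135
  z(8, 9) = -137  ←
  z(0, 15) = -135
The minimum is at p = 8, q = 9.

(8, 9)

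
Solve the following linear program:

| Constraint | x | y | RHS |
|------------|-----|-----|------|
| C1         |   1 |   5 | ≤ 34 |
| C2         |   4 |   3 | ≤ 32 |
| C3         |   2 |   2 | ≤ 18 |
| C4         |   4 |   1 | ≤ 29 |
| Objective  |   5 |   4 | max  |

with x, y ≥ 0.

Evaluate the objective at each vertex of the feasible region:
  z(0, 0) = 0
  z(7.25, 0) = 36.25
  z(6.875, 1.5) = 40.38
  z(5, 4) = 41  ←
  z(2.75, 6.25) = 38.75
  z(0, 6.8) = 27.2
The maximum is at x = 5, y = 4.

x = 5, y = 4, z = 41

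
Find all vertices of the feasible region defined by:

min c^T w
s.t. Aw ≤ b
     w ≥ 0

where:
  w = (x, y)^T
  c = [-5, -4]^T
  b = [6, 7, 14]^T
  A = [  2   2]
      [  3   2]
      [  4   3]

(0, 0), (2.333, 0), (1, 2), (0, 3)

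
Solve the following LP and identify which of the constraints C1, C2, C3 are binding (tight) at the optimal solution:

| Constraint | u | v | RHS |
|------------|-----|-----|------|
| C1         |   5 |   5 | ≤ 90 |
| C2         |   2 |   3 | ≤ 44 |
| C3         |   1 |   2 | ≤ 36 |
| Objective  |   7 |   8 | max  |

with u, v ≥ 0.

At u = 10, v = 8, compute slack b - a·x for each constraint:
  C1: 90 − 90 = 0  (binding)
  C2: 44 − 44 = 0  (binding)
  C3: 36 − 26 = 10  (slack)

Optimal: u = 10, v = 8
Binding: C1, C2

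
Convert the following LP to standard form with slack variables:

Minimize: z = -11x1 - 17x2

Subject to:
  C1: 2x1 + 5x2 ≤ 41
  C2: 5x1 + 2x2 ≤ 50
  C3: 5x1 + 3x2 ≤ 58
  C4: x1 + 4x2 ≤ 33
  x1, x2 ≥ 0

min z = -11x1 - 17x2

s.t.
  2x1 + 5x2 + s1 = 41
  5x1 + 2x2 + s2 = 50
  5x1 + 3x2 + s3 = 58
  x1 + 4x2 + s4 = 33
  x1, x2, s1, s2, s3, s4 ≥ 0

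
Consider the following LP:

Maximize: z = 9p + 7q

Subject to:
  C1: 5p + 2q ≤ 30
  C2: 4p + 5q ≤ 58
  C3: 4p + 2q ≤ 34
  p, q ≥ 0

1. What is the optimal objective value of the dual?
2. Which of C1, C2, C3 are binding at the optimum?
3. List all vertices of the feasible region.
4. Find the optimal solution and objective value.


1. 88
2. C1, C2
3. (0, 0), (6, 0), (2, 10), (0, 11.6)
4. p = 2, q = 10, z = 88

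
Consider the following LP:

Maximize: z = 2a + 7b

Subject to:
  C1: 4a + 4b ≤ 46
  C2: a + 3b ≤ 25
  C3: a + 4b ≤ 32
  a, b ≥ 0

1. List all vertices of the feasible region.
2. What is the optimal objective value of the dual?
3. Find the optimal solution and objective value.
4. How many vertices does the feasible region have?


1. (0, 0), (11.5, 0), (4.75, 6.75), (4, 7), (0, 8)
2. 57
3. a = 4, b = 7, z = 57
4. 5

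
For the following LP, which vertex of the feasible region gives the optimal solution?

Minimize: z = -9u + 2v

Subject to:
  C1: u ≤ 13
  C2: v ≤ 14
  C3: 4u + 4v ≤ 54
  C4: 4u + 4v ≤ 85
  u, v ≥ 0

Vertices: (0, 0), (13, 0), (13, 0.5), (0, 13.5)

Evaluate the objective at each vertex of the feasible region:
  z(0, 0) = 0
  z(13, 0) = -117  ←
  z(13, 0.5) = -116
  z(0, 13.5) = 27
The minimum is at u = 13, v = 0.

(13, 0)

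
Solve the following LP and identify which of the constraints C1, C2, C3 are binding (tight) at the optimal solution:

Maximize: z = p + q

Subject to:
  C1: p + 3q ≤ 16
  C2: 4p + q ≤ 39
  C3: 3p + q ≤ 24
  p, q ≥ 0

At p = 7, q = 3, compute slack b - a·x for each constraint:
  C1: 16 − 16 = 0  (binding)
  C2: 39 − 31 = 8  (slack)
  C3: 24 − 24 = 0  (binding)

Optimal: p = 7, q = 3
Binding: C1, C3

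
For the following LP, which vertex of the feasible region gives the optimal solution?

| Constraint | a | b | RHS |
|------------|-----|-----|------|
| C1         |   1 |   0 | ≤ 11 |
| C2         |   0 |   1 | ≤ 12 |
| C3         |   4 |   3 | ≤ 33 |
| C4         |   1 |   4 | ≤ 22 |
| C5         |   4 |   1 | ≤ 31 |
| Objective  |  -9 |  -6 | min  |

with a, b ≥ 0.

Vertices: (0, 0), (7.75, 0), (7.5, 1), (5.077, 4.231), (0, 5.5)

Evaluate the objective at each vertex of the feasible region:
  z(0, 0) = 0
  z(7.75, 0) = -69.75
  z(7.5, 1) = -73.5  ←
  z(5.077, 4.231) = -71.08
  z(0, 5.5) = -33
The minimum is at a = 7.5, b = 1.

(7.5, 1)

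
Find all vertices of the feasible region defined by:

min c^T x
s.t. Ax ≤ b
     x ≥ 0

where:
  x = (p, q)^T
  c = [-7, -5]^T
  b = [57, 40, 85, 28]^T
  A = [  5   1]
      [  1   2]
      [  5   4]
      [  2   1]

(0, 0), (11.4, 0), (9.667, 8.667), (9, 10), (1.667, 19.17), (0, 20)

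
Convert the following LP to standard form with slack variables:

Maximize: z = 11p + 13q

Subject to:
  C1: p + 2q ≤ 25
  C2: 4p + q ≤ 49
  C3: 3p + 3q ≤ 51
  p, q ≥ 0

max z = 11p + 13q

s.t.
  p + 2q + s1 = 25
  4p + q + s2 = 49
  3p + 3q + s3 = 51
  p, q, s1, s2, s3 ≥ 0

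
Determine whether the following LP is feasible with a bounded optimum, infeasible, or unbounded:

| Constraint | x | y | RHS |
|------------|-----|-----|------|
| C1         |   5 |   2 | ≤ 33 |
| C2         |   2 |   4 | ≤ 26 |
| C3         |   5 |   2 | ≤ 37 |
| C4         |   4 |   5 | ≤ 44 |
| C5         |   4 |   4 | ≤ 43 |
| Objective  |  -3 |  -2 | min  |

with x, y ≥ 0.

Feasible with a bounded optimal solution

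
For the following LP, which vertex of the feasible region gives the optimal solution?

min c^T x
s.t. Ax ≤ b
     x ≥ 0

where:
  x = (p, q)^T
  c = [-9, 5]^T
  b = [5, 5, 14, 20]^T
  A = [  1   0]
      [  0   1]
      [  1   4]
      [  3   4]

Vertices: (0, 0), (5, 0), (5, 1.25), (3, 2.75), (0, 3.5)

Evaluate the objective at each vertex of the feasible region:
  z(0, 0) = 0
  z(5, 0) = -45  ←
  z(5, 1.25) = -38.75
  z(3, 2.75) = -13.25
  z(0, 3.5) = 17.5
The minimum is at p = 5, q = 0.

(5, 0)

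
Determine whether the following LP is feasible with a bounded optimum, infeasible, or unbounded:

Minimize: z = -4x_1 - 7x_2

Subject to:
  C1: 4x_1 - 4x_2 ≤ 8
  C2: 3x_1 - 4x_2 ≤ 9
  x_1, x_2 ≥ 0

Unbounded (objective can decrease without bound)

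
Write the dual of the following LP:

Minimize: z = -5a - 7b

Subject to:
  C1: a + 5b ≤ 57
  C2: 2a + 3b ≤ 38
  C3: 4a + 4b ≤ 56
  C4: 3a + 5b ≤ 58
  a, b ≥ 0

Primal min cᵀx s.t. Ax ≤ b, x ≥ 0  →  Dual max −bᵀy s.t. Aᵀy ≥ −c, y ≥ 0.

Maximize: z = -57y1 - 38y2 - 56y3 - 58y4

Subject to:
  y1 + 2y2 + 4y3 + 3y4 ≥ 5
  5y1 + 3y2 + 4y3 + 5y4 ≥ 7
  y1, y2, y3, y4 ≥ 0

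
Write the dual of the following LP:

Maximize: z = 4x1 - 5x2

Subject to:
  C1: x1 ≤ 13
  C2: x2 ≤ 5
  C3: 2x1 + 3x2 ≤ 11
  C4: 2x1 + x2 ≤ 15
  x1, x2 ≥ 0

Primal max cᵀx s.t. Ax ≤ b, x ≥ 0  →  Dual min bᵀy s.t. Aᵀy ≥ c, y ≥ 0.

Minimize: z = 13y1 + 5y2 + 11y3 + 15y4

Subject to:
  y1 + 2y3 + 2y4 ≥ 4
  y2 + 3y3 + y4 ≥ -5
  y1, y2, y3, y4 ≥ 0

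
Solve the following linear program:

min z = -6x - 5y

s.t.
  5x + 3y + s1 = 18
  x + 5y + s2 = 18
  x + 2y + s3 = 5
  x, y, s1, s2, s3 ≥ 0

Evaluate the objective at each vertex of the feasible region:
  z(0, 0) = 0
  z(3.6, 0) = -21.6
  z(3, 1) = -23  ←
  z(0, 2.5) = -12.5
The minimum is at x = 3, y = 1.

x = 3, y = 1, z = -23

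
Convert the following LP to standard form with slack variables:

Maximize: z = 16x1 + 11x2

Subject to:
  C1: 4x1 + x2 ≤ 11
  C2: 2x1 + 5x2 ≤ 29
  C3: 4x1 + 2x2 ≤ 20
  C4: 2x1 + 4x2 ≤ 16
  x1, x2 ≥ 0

max z = 16x1 + 11x2

s.t.
  4x1 + x2 + s1 = 11
  2x1 + 5x2 + s2 = 29
  4x1 + 2x2 + s3 = 20
  2x1 + 4x2 + s4 = 16
  x1, x2, s1, s2, s3, s4 ≥ 0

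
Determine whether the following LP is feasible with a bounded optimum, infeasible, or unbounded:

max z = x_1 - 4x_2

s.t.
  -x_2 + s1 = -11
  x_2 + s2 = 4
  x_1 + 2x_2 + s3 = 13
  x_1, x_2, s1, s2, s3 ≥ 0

Infeasible (no feasible solution exists)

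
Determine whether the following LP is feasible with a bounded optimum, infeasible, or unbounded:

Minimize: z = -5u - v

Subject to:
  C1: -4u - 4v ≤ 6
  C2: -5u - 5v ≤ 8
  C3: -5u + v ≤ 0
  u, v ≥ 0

Unbounded (objective can decrease without bound)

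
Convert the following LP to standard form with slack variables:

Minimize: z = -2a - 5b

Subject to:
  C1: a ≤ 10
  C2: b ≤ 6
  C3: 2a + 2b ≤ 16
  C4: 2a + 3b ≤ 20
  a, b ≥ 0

min z = -2a - 5b

s.t.
  a + s1 = 10
  b + s2 = 6
  2a + 2b + s3 = 16
  2a + 3b + s4 = 20
  a, b, s1, s2, s3, s4 ≥ 0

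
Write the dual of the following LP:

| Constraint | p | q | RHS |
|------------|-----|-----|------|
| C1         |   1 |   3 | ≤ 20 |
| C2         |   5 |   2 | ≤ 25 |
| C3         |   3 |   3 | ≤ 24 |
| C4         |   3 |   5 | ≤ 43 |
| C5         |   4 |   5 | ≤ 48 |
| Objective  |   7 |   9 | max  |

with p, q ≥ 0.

Primal max cᵀx s.t. Ax ≤ b, x ≥ 0  →  Dual min bᵀy s.t. Aᵀy ≥ c, y ≥ 0.

Minimize: z = 20y1 + 25y2 + 24y3 + 43y4 + 48y5

Subject to:
  y1 + 5y2 + 3y3 + 3y4 + 4y5 ≥ 7
  3y1 + 2y2 + 3y3 + 5y4 + 5y5 ≥ 9
  y1, y2, y3, y4, y5 ≥ 0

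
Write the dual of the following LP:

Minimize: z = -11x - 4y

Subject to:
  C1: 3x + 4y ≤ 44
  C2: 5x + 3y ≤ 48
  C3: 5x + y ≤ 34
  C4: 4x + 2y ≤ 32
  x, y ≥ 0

Primal min cᵀx s.t. Ax ≤ b, x ≥ 0  →  Dual max −bᵀy s.t. Aᵀy ≥ −c, y ≥ 0.

Maximize: z = -44y1 - 48y2 - 34y3 - 32y4

Subject to:
  3y1 + 5y2 + 5y3 + 4y4 ≥ 11
  4y1 + 3y2 + y3 + 2y4 ≥ 4
  y1, y2, y3, y4 ≥ 0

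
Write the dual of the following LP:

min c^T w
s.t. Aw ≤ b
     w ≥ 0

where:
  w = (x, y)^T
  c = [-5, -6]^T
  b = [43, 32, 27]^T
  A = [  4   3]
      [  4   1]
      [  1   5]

Primal min cᵀx s.t. Ax ≤ b, x ≥ 0  →  Dual max −bᵀy s.t. Aᵀy ≥ −c, y ≥ 0.

Maximize: z = -43y1 - 32y2 - 27y3

Subject to:
  4y1 + 4y2 + y3 ≥ 5
  3y1 + y2 + 5y3 ≥ 6
  y1, y2, y3 ≥ 0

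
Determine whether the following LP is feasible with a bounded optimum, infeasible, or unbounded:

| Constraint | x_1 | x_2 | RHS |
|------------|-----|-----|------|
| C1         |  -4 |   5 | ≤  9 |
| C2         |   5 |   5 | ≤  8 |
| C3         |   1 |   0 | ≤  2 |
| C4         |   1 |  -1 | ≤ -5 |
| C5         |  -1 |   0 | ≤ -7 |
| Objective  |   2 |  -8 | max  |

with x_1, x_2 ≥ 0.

Infeasible (no feasible solution exists)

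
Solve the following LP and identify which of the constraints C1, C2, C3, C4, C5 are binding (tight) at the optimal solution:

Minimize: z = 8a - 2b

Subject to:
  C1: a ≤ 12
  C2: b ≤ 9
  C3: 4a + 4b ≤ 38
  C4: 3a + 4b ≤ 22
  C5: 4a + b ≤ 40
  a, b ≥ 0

At a = 0, b = 5.5, compute slack b - a·x for each constraint:
  C1: 12 − 0 = 12  (slack)
  C2: 9 − 5.5 = 3.5  (slack)
  C3: 38 − 22 = 16  (slack)
  C4: 22 − 22 = 0  (binding)
  C5: 40 − 5.5 = 34.5  (slack)

Optimal: a = 0, b = 5.5
Binding: C4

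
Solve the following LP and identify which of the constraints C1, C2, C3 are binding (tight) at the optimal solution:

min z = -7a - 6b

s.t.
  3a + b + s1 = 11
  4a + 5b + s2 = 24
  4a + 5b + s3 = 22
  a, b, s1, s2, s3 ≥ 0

At a = 3, b = 2, compute slack b - a·x for each constraint:
  C1: 11 − 11 = 0  (binding)
  C2: 24 − 22 = 2  (slack)
  C3: 22 − 22 = 0  (binding)

Optimal: a = 3, b = 2
Binding: C1, C3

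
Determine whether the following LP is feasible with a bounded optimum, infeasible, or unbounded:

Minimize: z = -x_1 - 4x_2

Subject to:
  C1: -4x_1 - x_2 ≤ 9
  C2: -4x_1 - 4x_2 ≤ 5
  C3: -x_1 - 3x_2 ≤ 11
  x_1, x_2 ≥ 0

Unbounded (objective can decrease without bound)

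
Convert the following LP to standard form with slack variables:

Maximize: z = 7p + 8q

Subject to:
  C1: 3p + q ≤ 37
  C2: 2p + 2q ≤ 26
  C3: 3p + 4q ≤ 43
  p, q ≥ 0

max z = 7p + 8q

s.t.
  3p + q + s1 = 37
  2p + 2q + s2 = 26
  3p + 4q + s3 = 43
  p, q, s1, s2, s3 ≥ 0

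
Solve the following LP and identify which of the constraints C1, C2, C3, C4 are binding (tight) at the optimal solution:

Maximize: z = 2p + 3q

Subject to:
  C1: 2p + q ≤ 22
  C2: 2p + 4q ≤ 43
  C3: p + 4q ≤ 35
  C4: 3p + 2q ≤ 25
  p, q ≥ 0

At p = 3, q = 8, compute slack b - a·x for each constraint:
  C1: 22 − 14 = 8  (slack)
  C2: 43 − 38 = 5  (slack)
  C3: 35 − 35 = 0  (binding)
  C4: 25 − 25 = 0  (binding)

Optimal: p = 3, q = 8
Binding: C3, C4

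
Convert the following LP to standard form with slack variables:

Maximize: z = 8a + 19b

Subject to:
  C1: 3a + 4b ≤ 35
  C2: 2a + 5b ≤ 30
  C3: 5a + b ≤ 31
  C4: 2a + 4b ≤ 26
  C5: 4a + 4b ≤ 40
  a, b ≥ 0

max z = 8a + 19b

s.t.
  3a + 4b + s1 = 35
  2a + 5b + s2 = 30
  5a + b + s3 = 31
  2a + 4b + s4 = 26
  4a + 4b + s5 = 40
  a, b, s1, s2, s3, s4, s5 ≥ 0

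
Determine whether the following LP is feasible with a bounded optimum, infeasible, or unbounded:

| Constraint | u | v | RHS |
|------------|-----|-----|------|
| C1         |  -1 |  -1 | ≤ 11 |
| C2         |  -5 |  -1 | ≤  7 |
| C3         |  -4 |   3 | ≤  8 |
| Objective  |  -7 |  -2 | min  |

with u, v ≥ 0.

Unbounded (objective can decrease without bound)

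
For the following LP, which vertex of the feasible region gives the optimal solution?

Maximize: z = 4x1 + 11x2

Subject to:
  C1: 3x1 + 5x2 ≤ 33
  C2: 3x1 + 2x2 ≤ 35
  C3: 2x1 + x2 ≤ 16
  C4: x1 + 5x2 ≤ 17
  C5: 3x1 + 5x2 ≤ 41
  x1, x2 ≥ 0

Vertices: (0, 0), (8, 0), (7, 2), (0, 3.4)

Evaluate the objective at each vertex of the feasible region:
  z(0, 0) = 0
  z(8, 0) = 32
  z(7, 2) = 50  ←
  z(0, 3.4) = 37.4
The maximum is at x1 = 7, x2 = 2.

(7, 2)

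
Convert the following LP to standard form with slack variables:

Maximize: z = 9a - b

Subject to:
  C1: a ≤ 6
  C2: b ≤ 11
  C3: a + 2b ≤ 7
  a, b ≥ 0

max z = 9a - b

s.t.
  a + s1 = 6
  b + s2 = 11
  a + 2b + s3 = 7
  a, b, s1, s2, s3 ≥ 0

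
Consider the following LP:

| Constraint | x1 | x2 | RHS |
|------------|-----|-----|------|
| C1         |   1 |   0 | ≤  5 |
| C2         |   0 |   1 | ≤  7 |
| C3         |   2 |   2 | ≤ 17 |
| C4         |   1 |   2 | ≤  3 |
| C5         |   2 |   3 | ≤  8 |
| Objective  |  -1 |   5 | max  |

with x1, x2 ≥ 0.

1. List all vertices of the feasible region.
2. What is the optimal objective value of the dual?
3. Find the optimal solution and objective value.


1. (0, 0), (3, 0), (0, 1.5)
2. 7.5
3. x1 = 0, x2 = 1.5, z = 7.5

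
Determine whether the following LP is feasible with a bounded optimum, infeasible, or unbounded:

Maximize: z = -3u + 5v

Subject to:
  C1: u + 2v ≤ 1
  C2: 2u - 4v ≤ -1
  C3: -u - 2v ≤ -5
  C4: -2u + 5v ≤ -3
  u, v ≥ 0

Infeasible (no feasible solution exists)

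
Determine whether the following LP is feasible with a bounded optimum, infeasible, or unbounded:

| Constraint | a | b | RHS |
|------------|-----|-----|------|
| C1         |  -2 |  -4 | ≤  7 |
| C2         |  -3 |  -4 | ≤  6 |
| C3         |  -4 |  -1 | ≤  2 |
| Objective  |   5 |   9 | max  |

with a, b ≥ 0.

Unbounded (objective can increase without bound)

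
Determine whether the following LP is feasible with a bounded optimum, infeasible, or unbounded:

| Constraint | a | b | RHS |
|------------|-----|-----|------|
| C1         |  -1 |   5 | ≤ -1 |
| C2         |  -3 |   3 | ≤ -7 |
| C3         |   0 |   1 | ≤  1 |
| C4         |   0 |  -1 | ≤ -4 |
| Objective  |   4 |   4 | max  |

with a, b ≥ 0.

Infeasible (no feasible solution exists)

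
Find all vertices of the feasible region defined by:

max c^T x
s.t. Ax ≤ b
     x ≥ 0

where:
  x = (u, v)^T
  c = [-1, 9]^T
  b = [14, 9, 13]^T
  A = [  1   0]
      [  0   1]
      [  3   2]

(0, 0), (4.333, 0), (0, 6.5)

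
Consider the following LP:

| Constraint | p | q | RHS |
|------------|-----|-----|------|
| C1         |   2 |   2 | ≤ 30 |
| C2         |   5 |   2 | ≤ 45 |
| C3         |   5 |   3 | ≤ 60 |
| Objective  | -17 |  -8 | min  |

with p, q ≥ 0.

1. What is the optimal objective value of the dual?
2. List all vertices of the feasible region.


1. -165
2. (0, 0), (9, 0), (5, 10), (0, 15)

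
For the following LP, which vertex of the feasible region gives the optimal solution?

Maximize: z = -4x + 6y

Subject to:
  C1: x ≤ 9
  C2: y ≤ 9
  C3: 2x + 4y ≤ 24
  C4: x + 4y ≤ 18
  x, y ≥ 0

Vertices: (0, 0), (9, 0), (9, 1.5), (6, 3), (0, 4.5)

Evaluate the objective at each vertex of the feasible region:
  z(0, 0) = 0
  z(9, 0) = -36
  z(9, 1.5) = -27
  z(6, 3) = -6
  z(0, 4.5) = 27  ←
The maximum is at x = 0, y = 4.5.

(0, 4.5)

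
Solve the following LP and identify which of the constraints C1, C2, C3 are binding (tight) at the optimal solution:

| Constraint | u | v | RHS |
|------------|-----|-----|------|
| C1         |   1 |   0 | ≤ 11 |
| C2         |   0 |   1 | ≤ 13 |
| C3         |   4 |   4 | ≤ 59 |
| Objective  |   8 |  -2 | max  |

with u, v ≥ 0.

At u = 11, v = 0, compute slack b - a·x for each constraint:
  C1: 11 − 11 = 0  (binding)
  C2: 13 − 0 = 13  (slack)
  C3: 59 − 44 = 15  (slack)

Optimal: u = 11, v = 0
Binding: C1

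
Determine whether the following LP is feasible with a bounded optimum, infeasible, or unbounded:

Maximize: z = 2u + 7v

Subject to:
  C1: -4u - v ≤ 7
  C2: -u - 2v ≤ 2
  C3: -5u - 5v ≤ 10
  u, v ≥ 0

Unbounded (objective can increase without bound)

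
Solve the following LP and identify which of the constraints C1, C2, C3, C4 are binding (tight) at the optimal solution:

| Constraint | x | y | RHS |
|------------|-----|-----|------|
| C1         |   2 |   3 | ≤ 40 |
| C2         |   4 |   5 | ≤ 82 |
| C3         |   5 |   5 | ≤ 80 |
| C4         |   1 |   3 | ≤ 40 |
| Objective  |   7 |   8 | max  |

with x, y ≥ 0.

At x = 8, y = 8, compute slack b - a·x for each constraint:
  C1: 40 − 40 = 0  (binding)
  C2: 82 − 72 = 10  (slack)
  C3: 80 − 80 = 0  (binding)
  C4: 40 − 32 = 8  (slack)

Optimal: x = 8, y = 8
Binding: C1, C3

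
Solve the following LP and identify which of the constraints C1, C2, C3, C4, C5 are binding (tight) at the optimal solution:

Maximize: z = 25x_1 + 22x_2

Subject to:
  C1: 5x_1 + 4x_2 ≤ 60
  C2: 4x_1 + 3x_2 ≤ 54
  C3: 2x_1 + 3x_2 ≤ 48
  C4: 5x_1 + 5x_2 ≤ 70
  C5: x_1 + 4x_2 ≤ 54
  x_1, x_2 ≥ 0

At x_1 = 4, x_2 = 10, compute slack b - a·x for each constraint:
  C1: 60 − 60 = 0  (binding)
  C2: 54 − 46 = 8  (slack)
  C3: 48 − 38 = 10  (slack)
  C4: 70 − 70 = 0  (binding)
  C5: 54 − 44 = 10  (slack)

Optimal: x_1 = 4, x_2 = 10
Binding: C1, C4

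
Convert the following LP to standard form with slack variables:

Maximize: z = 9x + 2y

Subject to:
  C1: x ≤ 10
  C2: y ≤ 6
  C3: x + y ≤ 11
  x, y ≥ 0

max z = 9x + 2y

s.t.
  x + s1 = 10
  y + s2 = 6
  x + y + s3 = 11
  x, y, s1, s2, s3 ≥ 0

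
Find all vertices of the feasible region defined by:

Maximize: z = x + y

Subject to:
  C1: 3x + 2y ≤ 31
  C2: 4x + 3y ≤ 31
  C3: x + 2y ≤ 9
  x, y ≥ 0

(0, 0), (7.75, 0), (7, 1), (0, 4.5)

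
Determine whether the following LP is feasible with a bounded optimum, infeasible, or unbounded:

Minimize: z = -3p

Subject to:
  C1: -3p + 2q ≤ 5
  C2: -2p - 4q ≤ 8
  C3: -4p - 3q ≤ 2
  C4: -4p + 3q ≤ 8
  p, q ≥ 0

Unbounded (objective can decrease without bound)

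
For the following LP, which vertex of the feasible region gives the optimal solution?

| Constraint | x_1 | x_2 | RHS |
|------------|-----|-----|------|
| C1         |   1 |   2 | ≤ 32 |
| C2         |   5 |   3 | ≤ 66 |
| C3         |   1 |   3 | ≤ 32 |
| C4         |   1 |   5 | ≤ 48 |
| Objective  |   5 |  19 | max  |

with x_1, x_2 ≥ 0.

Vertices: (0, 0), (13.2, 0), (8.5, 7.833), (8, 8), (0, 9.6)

Evaluate the objective at each vertex of the feasible region:
  z(0, 0) = 0
  z(13.2, 0) = 66
  z(8.5, 7.833) = 191.3
  z(8, 8) = 192  ←
  z(0, 9.6) = 182.4
The maximum is at x_1 = 8, x_2 = 8.

(8, 8)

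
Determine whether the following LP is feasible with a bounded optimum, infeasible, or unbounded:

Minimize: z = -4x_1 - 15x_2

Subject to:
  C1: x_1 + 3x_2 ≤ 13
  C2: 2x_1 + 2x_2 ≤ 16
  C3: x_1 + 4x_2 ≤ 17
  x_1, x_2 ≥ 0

Feasible with a bounded optimal solution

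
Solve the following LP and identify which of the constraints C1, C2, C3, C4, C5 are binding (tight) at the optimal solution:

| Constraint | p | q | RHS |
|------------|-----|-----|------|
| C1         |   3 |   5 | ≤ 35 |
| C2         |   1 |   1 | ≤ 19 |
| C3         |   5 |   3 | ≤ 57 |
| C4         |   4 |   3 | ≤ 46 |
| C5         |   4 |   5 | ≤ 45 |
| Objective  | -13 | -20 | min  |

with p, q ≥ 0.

At p = 10, q = 1, compute slack b - a·x for each constraint:
  C1: 35 − 35 = 0  (binding)
  C2: 19 − 11 = 8  (slack)
  C3: 57 − 53 = 4  (slack)
  C4: 46 − 43 = 3  (slack)
  C5: 45 − 45 = 0  (binding)

Optimal: p = 10, q = 1
Binding: C1, C5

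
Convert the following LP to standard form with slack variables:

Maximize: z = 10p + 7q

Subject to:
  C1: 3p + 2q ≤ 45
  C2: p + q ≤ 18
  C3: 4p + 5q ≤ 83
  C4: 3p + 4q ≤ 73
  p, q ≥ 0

max z = 10p + 7q

s.t.
  3p + 2q + s1 = 45
  p + q + s2 = 18
  4p + 5q + s3 = 83
  3p + 4q + s4 = 73
  p, q, s1, s2, s3, s4 ≥ 0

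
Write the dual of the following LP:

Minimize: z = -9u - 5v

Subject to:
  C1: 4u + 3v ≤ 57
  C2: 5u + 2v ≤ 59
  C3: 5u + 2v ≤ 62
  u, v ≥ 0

Primal min cᵀx s.t. Ax ≤ b, x ≥ 0  →  Dual max −bᵀy s.t. Aᵀy ≥ −c, y ≥ 0.

Maximize: z = -57y1 - 59y2 - 62y3

Subject to:
  4y1 + 5y2 + 5y3 ≥ 9
  3y1 + 2y2 + 2y3 ≥ 5
  y1, y2, y3 ≥ 0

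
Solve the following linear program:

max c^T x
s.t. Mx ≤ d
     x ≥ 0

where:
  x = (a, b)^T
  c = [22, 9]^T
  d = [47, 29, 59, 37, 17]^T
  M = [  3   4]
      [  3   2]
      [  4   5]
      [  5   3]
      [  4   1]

Evaluate the objective at each vertex of the feasible region:
  z(0, 0) = 0
  z(4.25, 0) = 93.5
  z(2, 9) = 125  ←
  z(0.6364, 11.27) = 115.5
  z(0, 11.75) = 105.8
The maximum is at a = 2, b = 9.

a = 2, b = 9, z = 125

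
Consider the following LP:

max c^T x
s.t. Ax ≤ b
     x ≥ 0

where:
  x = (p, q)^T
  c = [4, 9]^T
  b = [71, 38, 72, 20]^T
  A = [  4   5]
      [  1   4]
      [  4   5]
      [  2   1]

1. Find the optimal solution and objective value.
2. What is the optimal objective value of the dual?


1. p = 6, q = 8, z = 96
2. 96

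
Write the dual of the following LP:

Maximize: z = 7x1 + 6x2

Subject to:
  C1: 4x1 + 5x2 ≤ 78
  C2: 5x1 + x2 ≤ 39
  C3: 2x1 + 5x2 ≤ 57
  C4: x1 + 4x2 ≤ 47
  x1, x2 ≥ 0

Primal max cᵀx s.t. Ax ≤ b, x ≥ 0  →  Dual min bᵀy s.t. Aᵀy ≥ c, y ≥ 0.

Minimize: z = 78y1 + 39y2 + 57y3 + 47y4

Subject to:
  4y1 + 5y2 + 2y3 + y4 ≥ 7
  5y1 + y2 + 5y3 + 4y4 ≥ 6
  y1, y2, y3, y4 ≥ 0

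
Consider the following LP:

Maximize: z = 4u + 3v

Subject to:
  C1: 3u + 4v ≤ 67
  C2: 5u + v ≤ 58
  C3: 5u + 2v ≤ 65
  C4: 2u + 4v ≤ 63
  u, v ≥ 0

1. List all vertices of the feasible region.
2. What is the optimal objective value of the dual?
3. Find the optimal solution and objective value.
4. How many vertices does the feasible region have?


1. (0, 0), (11.6, 0), (10.2, 7), (9, 10), (4, 13.75), (0, 15.75)
2. 66
3. u = 9, v = 10, z = 66
4. 6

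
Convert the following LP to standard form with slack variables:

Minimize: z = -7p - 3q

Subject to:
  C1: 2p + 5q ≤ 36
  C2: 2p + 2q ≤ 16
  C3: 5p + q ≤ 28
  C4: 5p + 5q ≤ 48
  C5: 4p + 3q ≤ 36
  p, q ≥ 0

min z = -7p - 3q

s.t.
  2p + 5q + s1 = 36
  2p + 2q + s2 = 16
  5p + q + s3 = 28
  5p + 5q + s4 = 48
  4p + 3q + s5 = 36
  p, q, s1, s2, s3, s4, s5 ≥ 0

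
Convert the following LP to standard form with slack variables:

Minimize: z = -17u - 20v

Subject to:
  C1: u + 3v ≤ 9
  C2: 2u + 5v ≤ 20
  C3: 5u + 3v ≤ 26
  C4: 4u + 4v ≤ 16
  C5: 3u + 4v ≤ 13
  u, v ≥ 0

min z = -17u - 20v

s.t.
  u + 3v + s1 = 9
  2u + 5v + s2 = 20
  5u + 3v + s3 = 26
  4u + 4v + s4 = 16
  3u + 4v + s5 = 13
  u, v, s1, s2, s3, s4, s5 ≥ 0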